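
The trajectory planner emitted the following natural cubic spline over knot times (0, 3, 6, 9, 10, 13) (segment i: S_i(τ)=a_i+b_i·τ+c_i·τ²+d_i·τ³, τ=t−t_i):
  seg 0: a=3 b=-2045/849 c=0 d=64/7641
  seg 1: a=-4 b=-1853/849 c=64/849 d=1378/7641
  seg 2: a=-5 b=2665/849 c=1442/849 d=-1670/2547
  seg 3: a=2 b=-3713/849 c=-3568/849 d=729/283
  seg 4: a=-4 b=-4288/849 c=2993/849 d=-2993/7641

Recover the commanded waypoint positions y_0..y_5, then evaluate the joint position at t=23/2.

y_0 = S_0(0) = a_0 = 3
y_1 = S_1(0) = a_1 = -4
y_2 = S_2(0) = a_2 = -5
y_3 = S_3(0) = a_3 = 2
y_4 = S_4(0) = a_4 = -4
y_5 = S_4(3) = 2
t_q=23/2 is in segment 4 (τ=3/2); S_4(τ)=-11243/2264

y_0=3 y_1=-4 y_2=-5 y_3=2 y_4=-4 y_5=2
S(23/2) = -11243/2264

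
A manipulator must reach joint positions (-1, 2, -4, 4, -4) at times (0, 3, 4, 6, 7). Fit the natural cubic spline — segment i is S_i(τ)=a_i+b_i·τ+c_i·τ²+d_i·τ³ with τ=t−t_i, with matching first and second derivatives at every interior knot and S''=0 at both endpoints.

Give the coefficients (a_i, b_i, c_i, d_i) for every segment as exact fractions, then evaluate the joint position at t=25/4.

  seg 0: a=-1 b=587/125 c=0 d=-154/375
  seg 1: a=2 b=-799/125 c=-462/125 d=511/125
  seg 2: a=-4 b=-38/25 c=1071/125 d=-363/125
  seg 3: a=4 b=-262/125 c=-1107/125 d=369/125
S(25/4) = 23749/8000

Δ: Δ0=1, Δ1=-6, Δ2=4, Δ3=-8
row 1: diag=8, rhs=-42; c'=1/8, d'=-21/4
row 2: denom=6−1·1/8=47/8; d'=(60−1·-21/4)/(47/8)=522/47
row 3: denom=6−2·16/47=250/47; d'=(-72−2·522/47)/(250/47)=-2214/125
back: M3=-2214/125
back: M2=522/47−16/47·-2214/125=2142/125
back: M1=-21/4−1/8·2142/125=-924/125
M: M0=0, M1=-924/125, M2=2142/125, M3=-2214/125, M4=0
seg 0: a=-1, c=M0/2=0, d=(M1−M0)/(6·3)=-154/375, b=Δ0−h0·(2M0+M1)/6=587/125
seg 1: a=2, c=M1/2=-462/125, d=(M2−M1)/(6·1)=511/125, b=Δ1−h1·(2M1+M2)/6=-799/125
seg 2: a=-4, c=M2/2=1071/125, d=(M3−M2)/(6·2)=-363/125, b=Δ2−h2·(2M2+M3)/6=-38/25
seg 3: a=4, c=M3/2=-1107/125, d=(M4−M3)/(6·1)=369/125, b=Δ3−h3·(2M3+M4)/6=-262/125
t_q=25/4 → seg 3, τ=1/4; S=4+-262/125·τ+-1107/125·τ²+369/125·τ³=23749/8000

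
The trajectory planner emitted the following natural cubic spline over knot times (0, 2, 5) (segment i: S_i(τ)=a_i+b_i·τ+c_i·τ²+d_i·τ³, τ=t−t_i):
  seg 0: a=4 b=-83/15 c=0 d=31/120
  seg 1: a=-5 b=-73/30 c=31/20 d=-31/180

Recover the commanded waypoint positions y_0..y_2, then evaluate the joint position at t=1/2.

y_0=4 y_1=-5 y_2=-3
S(1/2) = 81/64

y_0 = S_0(0) = a_0 = 4
y_1 = S_1(0) = a_1 = -5
y_2 = S_1(3) = -3
t_q=1/2 is in segment 0 (τ=1/2); S_0(τ)=81/64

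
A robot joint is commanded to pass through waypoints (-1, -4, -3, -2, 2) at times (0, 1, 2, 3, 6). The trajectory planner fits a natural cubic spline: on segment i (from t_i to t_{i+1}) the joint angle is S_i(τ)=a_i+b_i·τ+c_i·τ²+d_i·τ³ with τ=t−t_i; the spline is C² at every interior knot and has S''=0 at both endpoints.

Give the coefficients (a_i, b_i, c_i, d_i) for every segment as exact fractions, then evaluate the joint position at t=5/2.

  seg 0: a=-1 b=-1417/348 c=0 d=373/348
  seg 1: a=-4 b=-149/174 c=373/116 d=-473/348
  seg 2: a=-3 b=521/348 c=-25/29 d=127/348
  seg 3: a=-2 b=151/174 c=27/116 d=-3/116
S(5/2) = -2247/928

Δ: Δ0=-3, Δ1=1, Δ2=1, Δ3=4/3
row 1: diag=4, rhs=24; c'=1/4, d'=6
row 2: denom=4−1·1/4=15/4; d'=(0−1·6)/(15/4)=-8/5
row 3: denom=8−1·4/15=116/15; d'=(2−1·-8/5)/(116/15)=27/58
back: M3=27/58
back: M2=-8/5−4/15·27/58=-50/29
back: M1=6−1/4·-50/29=373/58
M: M0=0, M1=373/58, M2=-50/29, M3=27/58, M4=0
seg 0: a=-1, c=M0/2=0, d=(M1−M0)/(6·1)=373/348, b=Δ0−h0·(2M0+M1)/6=-1417/348
seg 1: a=-4, c=M1/2=373/116, d=(M2−M1)/(6·1)=-473/348, b=Δ1−h1·(2M1+M2)/6=-149/174
seg 2: a=-3, c=M2/2=-25/29, d=(M3−M2)/(6·1)=127/348, b=Δ2−h2·(2M2+M3)/6=521/348
seg 3: a=-2, c=M3/2=27/116, d=(M4−M3)/(6·3)=-3/116, b=Δ3−h3·(2M3+M4)/6=151/174
t_q=5/2 → seg 2, τ=1/2; S=-3+521/348·τ+-25/29·τ²+127/348·τ³=-2247/928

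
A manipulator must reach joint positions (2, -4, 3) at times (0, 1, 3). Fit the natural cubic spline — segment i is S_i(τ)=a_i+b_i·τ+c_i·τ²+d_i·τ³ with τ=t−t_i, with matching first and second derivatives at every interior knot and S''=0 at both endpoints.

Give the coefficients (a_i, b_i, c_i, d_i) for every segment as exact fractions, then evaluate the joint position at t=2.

  seg 0: a=2 b=-91/12 c=0 d=19/12
  seg 1: a=-4 b=-17/6 c=19/4 d=-19/24
S(2) = -23/8

Δ: Δ0=-6, Δ1=7/2
row 1: diag=6, rhs=57; c'=1/3, d'=19/2
back: M1=19/2
M: M0=0, M1=19/2, M2=0
seg 0: a=2, c=M0/2=0, d=(M1−M0)/(6·1)=19/12, b=Δ0−h0·(2M0+M1)/6=-91/12
seg 1: a=-4, c=M1/2=19/4, d=(M2−M1)/(6·2)=-19/24, b=Δ1−h1·(2M1+M2)/6=-17/6
t_q=2 → seg 1, τ=1; S=-4+-17/6·τ+19/4·τ²+-19/24·τ³=-23/8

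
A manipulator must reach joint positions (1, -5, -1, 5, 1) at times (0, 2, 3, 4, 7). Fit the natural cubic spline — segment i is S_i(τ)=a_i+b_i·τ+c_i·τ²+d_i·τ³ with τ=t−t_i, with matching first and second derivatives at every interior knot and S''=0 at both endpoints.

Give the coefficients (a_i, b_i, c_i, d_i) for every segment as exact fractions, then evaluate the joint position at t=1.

Δ: Δ0=-3, Δ1=4, Δ2=6, Δ3=-4/3
row 1: diag=6, rhs=42; c'=1/6, d'=7
row 2: denom=4−1·1/6=23/6; d'=(12−1·7)/(23/6)=30/23
row 3: denom=8−1·6/23=178/23; d'=(-44−1·30/23)/(178/23)=-521/89
back: M3=-521/89
back: M2=30/23−6/23·-521/89=252/89
back: M1=7−1/6·252/89=581/89
M: M0=0, M1=581/89, M2=252/89, M3=-521/89, M4=0
seg 0: a=1, c=M0/2=0, d=(M1−M0)/(6·2)=581/1068, b=Δ0−h0·(2M0+M1)/6=-1382/267
seg 1: a=-5, c=M1/2=581/178, d=(M2−M1)/(6·1)=-329/534, b=Δ1−h1·(2M1+M2)/6=361/267
seg 2: a=-1, c=M2/2=126/89, d=(M3−M2)/(6·1)=-773/534, b=Δ2−h2·(2M2+M3)/6=3221/534
seg 3: a=5, c=M3/2=-521/178, d=(M4−M3)/(6·3)=521/1602, b=Δ3−h3·(2M3+M4)/6=1207/267
t_q=1 → seg 0, τ=1; S=1+-1382/267·τ+0·τ²+581/1068·τ³=-1293/356

  seg 0: a=1 b=-1382/267 c=0 d=581/1068
  seg 1: a=-5 b=361/267 c=581/178 d=-329/534
  seg 2: a=-1 b=3221/534 c=126/89 d=-773/534
  seg 3: a=5 b=1207/267 c=-521/178 d=521/1602
S(1) = -1293/356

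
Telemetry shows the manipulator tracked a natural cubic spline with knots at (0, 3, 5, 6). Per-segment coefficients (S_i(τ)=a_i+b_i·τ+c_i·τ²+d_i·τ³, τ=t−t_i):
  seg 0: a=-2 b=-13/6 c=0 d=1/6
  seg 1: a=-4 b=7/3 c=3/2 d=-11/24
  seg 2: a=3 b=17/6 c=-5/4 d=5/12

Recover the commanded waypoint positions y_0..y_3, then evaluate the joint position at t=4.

y_0=-2 y_1=-4 y_2=3 y_3=5
S(4) = -5/8

y_0 = S_0(0) = a_0 = -2
y_1 = S_1(0) = a_1 = -4
y_2 = S_2(0) = a_2 = 3
y_3 = S_2(1) = 5
t_q=4 is in segment 1 (τ=1); S_1(τ)=-5/8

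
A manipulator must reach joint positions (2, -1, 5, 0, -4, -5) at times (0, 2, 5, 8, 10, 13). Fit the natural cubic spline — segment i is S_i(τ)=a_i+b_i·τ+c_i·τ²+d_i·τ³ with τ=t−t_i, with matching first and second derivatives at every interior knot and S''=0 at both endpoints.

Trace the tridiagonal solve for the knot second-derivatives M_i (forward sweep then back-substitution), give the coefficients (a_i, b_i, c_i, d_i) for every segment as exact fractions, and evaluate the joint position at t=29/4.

  seg 0: a=2 b=-2005/813 c=0 d=1571/6504
  seg 1: a=-1 b=703/1626 c=1571/1084 d=-9041/29268
  seg 2: a=5 b=2561/3252 c=-1082/813 d=5003/29268
  seg 3: a=0 b=-4199/1626 c=225/1084 d=34/813
  seg 4: a=-4 b=-2033/1626 c=497/1084 d=-497/9756
S(29/4) = 137465/69376

Δ: Δ0=-3/2, Δ1=2, Δ2=-5/3, Δ3=-2, Δ4=-1/3
row 1: diag=10, rhs=21; c'=3/10, d'=21/10
row 2: denom=12−3·3/10=111/10; d'=(-22−3·21/10)/(111/10)=-283/111
row 3: denom=10−3·10/37=340/37; d'=(-2−3·-283/111)/(340/37)=209/340
row 4: denom=10−2·37/170=813/85; d'=(10−2·209/340)/(813/85)=497/542
back: M4=497/542
back: M3=209/340−37/170·497/542=225/542
back: M2=-283/111−10/37·225/542=-2164/813
back: M1=21/10−3/10·-2164/813=1571/542
M: M0=0, M1=1571/542, M2=-2164/813, M3=225/542, M4=497/542, M5=0
seg 0: a=2, c=M0/2=0, d=(M1−M0)/(6·2)=1571/6504, b=Δ0−h0·(2M0+M1)/6=-2005/813
seg 1: a=-1, c=M1/2=1571/1084, d=(M2−M1)/(6·3)=-9041/29268, b=Δ1−h1·(2M1+M2)/6=703/1626
seg 2: a=5, c=M2/2=-1082/813, d=(M3−M2)/(6·3)=5003/29268, b=Δ2−h2·(2M2+M3)/6=2561/3252
seg 3: a=0, c=M3/2=225/1084, d=(M4−M3)/(6·2)=34/813, b=Δ3−h3·(2M3+M4)/6=-4199/1626
seg 4: a=-4, c=M4/2=497/1084, d=(M5−M4)/(6·3)=-497/9756, b=Δ4−h4·(2M4+M5)/6=-2033/1626
t_q=29/4 → seg 2, τ=9/4; S=5+2561/3252·τ+-1082/813·τ²+5003/29268·τ³=137465/69376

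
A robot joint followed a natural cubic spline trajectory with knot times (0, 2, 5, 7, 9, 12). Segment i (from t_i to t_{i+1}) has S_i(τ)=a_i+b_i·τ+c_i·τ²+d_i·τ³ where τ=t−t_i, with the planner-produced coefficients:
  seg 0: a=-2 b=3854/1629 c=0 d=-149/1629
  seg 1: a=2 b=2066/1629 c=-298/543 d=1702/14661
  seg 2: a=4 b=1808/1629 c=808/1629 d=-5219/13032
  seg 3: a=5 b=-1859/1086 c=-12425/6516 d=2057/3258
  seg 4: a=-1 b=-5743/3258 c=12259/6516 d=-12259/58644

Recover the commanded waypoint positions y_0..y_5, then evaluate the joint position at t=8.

y_0 = S_0(0) = a_0 = -2
y_1 = S_1(0) = a_1 = 2
y_2 = S_2(0) = a_2 = 4
y_3 = S_3(0) = a_3 = 5
y_4 = S_4(0) = a_4 = -1
y_5 = S_4(3) = 5
t_q=8 is in segment 3 (τ=1); S_3(τ)=13115/6516

y_0=-2 y_1=2 y_2=4 y_3=5 y_4=-1 y_5=5
S(8) = 13115/6516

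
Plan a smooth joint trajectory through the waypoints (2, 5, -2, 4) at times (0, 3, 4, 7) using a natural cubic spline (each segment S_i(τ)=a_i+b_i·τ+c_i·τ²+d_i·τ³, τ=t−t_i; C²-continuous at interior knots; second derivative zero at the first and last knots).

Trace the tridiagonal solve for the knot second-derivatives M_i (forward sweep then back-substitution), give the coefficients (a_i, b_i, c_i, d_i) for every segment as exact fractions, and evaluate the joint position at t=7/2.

Δ: Δ0=1, Δ1=-7, Δ2=2
row 1: diag=8, rhs=-48; c'=1/8, d'=-6
row 2: denom=8−1·1/8=63/8; d'=(54−1·-6)/(63/8)=160/21
back: M2=160/21
back: M1=-6−1/8·160/21=-146/21
M: M0=0, M1=-146/21, M2=160/21, M3=0
seg 0: a=2, c=M0/2=0, d=(M1−M0)/(6·3)=-73/189, b=Δ0−h0·(2M0+M1)/6=94/21
seg 1: a=5, c=M1/2=-73/21, d=(M2−M1)/(6·1)=17/7, b=Δ1−h1·(2M1+M2)/6=-125/21
seg 2: a=-2, c=M2/2=80/21, d=(M3−M2)/(6·3)=-80/189, b=Δ2−h2·(2M2+M3)/6=-118/21
t_q=7/2 → seg 1, τ=1/2; S=5+-125/21·τ+-73/21·τ²+17/7·τ³=35/24

  seg 0: a=2 b=94/21 c=0 d=-73/189
  seg 1: a=5 b=-125/21 c=-73/21 d=17/7
  seg 2: a=-2 b=-118/21 c=80/21 d=-80/189
S(7/2) = 35/24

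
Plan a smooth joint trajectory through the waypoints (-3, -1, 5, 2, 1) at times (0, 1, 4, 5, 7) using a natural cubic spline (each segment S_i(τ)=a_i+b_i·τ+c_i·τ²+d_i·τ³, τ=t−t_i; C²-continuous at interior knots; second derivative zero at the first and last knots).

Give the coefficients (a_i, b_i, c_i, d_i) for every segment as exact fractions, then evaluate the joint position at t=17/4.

  seg 0: a=-3 b=1093/644 c=0 d=195/644
  seg 1: a=-1 b=839/322 c=585/644 d=-715/1932
  seg 2: a=5 b=-1247/644 c=-390/161 d=125/92
  seg 3: a=2 b=-871/322 c=1065/644 d=-355/1288
S(17/4) = 180763/41216

Δ: Δ0=2, Δ1=2, Δ2=-3, Δ3=-1/2
row 1: diag=8, rhs=0; c'=3/8, d'=0
row 2: denom=8−3·3/8=55/8; d'=(-30−3·0)/(55/8)=-48/11
row 3: denom=6−1·8/55=322/55; d'=(15−1·-48/11)/(322/55)=1065/322
back: M3=1065/322
back: M2=-48/11−8/55·1065/322=-780/161
back: M1=0−3/8·-780/161=585/322
M: M0=0, M1=585/322, M2=-780/161, M3=1065/322, M4=0
seg 0: a=-3, c=M0/2=0, d=(M1−M0)/(6·1)=195/644, b=Δ0−h0·(2M0+M1)/6=1093/644
seg 1: a=-1, c=M1/2=585/644, d=(M2−M1)/(6·3)=-715/1932, b=Δ1−h1·(2M1+M2)/6=839/322
seg 2: a=5, c=M2/2=-390/161, d=(M3−M2)/(6·1)=125/92, b=Δ2−h2·(2M2+M3)/6=-1247/644
seg 3: a=2, c=M3/2=1065/644, d=(M4−M3)/(6·2)=-355/1288, b=Δ3−h3·(2M3+M4)/6=-871/322
t_q=17/4 → seg 2, τ=1/4; S=5+-1247/644·τ+-390/161·τ²+125/92·τ³=180763/41216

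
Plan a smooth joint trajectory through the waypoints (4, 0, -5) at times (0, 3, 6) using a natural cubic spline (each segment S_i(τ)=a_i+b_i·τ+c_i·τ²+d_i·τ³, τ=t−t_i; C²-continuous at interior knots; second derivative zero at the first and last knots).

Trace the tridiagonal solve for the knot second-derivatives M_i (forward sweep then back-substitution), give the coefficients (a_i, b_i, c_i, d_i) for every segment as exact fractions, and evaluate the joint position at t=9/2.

Δ: Δ0=-4/3, Δ1=-5/3
row 1: diag=12, rhs=-2; c'=1/4, d'=-1/6
back: M1=-1/6
M: M0=0, M1=-1/6, M2=0
seg 0: a=4, c=M0/2=0, d=(M1−M0)/(6·3)=-1/108, b=Δ0−h0·(2M0+M1)/6=-5/4
seg 1: a=0, c=M1/2=-1/12, d=(M2−M1)/(6·3)=1/108, b=Δ1−h1·(2M1+M2)/6=-3/2
t_q=9/2 → seg 1, τ=3/2; S=0+-3/2·τ+-1/12·τ²+1/108·τ³=-77/32

  seg 0: a=4 b=-5/4 c=0 d=-1/108
  seg 1: a=0 b=-3/2 c=-1/12 d=1/108
S(9/2) = -77/32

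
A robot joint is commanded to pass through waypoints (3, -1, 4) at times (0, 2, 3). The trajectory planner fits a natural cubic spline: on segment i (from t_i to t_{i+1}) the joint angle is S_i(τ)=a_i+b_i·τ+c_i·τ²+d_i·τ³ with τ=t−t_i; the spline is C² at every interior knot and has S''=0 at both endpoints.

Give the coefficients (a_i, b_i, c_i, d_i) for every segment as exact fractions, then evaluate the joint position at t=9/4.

Δ: Δ0=-2, Δ1=5
row 1: diag=6, rhs=42; c'=1/6, d'=7
back: M1=7
M: M0=0, M1=7, M2=0
seg 0: a=3, c=M0/2=0, d=(M1−M0)/(6·2)=7/12, b=Δ0−h0·(2M0+M1)/6=-13/3
seg 1: a=-1, c=M1/2=7/2, d=(M2−M1)/(6·1)=-7/6, b=Δ1−h1·(2M1+M2)/6=8/3
t_q=9/4 → seg 1, τ=1/4; S=-1+8/3·τ+7/2·τ²+-7/6·τ³=-17/128

  seg 0: a=3 b=-13/3 c=0 d=7/12
  seg 1: a=-1 b=8/3 c=7/2 d=-7/6
S(9/4) = -17/128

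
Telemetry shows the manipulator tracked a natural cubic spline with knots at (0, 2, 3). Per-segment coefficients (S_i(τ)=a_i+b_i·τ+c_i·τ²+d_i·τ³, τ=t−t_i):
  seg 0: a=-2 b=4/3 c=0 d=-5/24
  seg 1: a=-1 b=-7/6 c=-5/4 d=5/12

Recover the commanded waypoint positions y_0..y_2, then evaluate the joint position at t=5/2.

y_0=-2 y_1=-1 y_2=-3
S(5/2) = -59/32

y_0 = S_0(0) = a_0 = -2
y_1 = S_1(0) = a_1 = -1
y_2 = S_1(1) = -3
t_q=5/2 is in segment 1 (τ=1/2); S_1(τ)=-59/32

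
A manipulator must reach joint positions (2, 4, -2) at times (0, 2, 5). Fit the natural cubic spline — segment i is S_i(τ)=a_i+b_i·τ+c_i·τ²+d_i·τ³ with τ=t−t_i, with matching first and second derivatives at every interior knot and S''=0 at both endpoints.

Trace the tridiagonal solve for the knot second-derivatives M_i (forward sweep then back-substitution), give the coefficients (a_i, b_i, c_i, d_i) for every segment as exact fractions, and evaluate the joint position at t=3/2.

Δ: Δ0=1, Δ1=-2
row 1: diag=10, rhs=-18; c'=3/10, d'=-9/5
back: M1=-9/5
M: M0=0, M1=-9/5, M2=0
seg 0: a=2, c=M0/2=0, d=(M1−M0)/(6·2)=-3/20, b=Δ0−h0·(2M0+M1)/6=8/5
seg 1: a=4, c=M1/2=-9/10, d=(M2−M1)/(6·3)=1/10, b=Δ1−h1·(2M1+M2)/6=-1/5
t_q=3/2 → seg 0, τ=3/2; S=2+8/5·τ+0·τ²+-3/20·τ³=623/160

  seg 0: a=2 b=8/5 c=0 d=-3/20
  seg 1: a=4 b=-1/5 c=-9/10 d=1/10
S(3/2) = 623/160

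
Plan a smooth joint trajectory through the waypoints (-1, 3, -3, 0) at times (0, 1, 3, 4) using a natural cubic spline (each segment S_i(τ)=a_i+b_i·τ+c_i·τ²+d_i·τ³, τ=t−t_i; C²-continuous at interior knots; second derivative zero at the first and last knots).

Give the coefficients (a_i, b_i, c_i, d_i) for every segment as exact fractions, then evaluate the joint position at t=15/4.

Δ: Δ0=4, Δ1=-3, Δ2=3
row 1: diag=6, rhs=-42; c'=1/3, d'=-7
row 2: denom=6−2·1/3=16/3; d'=(36−2·-7)/(16/3)=75/8
back: M2=75/8
back: M1=-7−1/3·75/8=-81/8
M: M0=0, M1=-81/8, M2=75/8, M3=0
seg 0: a=-1, c=M0/2=0, d=(M1−M0)/(6·1)=-27/16, b=Δ0−h0·(2M0+M1)/6=91/16
seg 1: a=3, c=M1/2=-81/16, d=(M2−M1)/(6·2)=13/8, b=Δ1−h1·(2M1+M2)/6=5/8
seg 2: a=-3, c=M2/2=75/16, d=(M3−M2)/(6·1)=-25/16, b=Δ2−h2·(2M2+M3)/6=-1/8
t_q=15/4 → seg 2, τ=3/4; S=-3+-1/8·τ+75/16·τ²+-25/16·τ³=-1143/1024

  seg 0: a=-1 b=91/16 c=0 d=-27/16
  seg 1: a=3 b=5/8 c=-81/16 d=13/8
  seg 2: a=-3 b=-1/8 c=75/16 d=-25/16
S(15/4) = -1143/1024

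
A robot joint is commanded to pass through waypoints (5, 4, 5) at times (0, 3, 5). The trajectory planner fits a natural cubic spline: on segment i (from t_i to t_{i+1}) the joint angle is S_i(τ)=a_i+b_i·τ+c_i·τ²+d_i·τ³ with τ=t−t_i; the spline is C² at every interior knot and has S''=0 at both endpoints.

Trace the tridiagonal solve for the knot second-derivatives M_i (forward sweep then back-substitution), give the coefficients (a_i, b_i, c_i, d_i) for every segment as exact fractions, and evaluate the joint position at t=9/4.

  seg 0: a=5 b=-7/12 c=0 d=1/36
  seg 1: a=4 b=1/6 c=1/4 d=-1/24
S(9/4) = 1025/256

Δ: Δ0=-1/3, Δ1=1/2
row 1: diag=10, rhs=5; c'=1/5, d'=1/2
back: M1=1/2
M: M0=0, M1=1/2, M2=0
seg 0: a=5, c=M0/2=0, d=(M1−M0)/(6·3)=1/36, b=Δ0−h0·(2M0+M1)/6=-7/12
seg 1: a=4, c=M1/2=1/4, d=(M2−M1)/(6·2)=-1/24, b=Δ1−h1·(2M1+M2)/6=1/6
t_q=9/4 → seg 0, τ=9/4; S=5+-7/12·τ+0·τ²+1/36·τ³=1025/256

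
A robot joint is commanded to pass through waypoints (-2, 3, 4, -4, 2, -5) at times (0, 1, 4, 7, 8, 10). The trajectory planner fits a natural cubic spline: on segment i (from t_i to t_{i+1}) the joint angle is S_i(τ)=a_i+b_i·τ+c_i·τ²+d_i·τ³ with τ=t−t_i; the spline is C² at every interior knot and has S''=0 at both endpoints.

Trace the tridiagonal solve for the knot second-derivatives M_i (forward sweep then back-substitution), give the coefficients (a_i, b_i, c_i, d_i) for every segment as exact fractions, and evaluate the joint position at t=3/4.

  seg 0: a=-2 b=39377/7314 c=0 d=-2807/7314
  seg 1: a=3 b=15478/3657 c=-2807/2438 d=-1085/21942
  seg 2: a=4 b=-29335/7314 c=-1946/1219 d=14953/21942
  seg 3: a=-4 b=17593/3657 c=11061/2438 d=-24485/7314
  seg 4: a=2 b=28097/7314 c=-6712/1219 d=3356/3657
S(3/4) = 292705/156032

Δ: Δ0=5, Δ1=1/3, Δ2=-8/3, Δ3=6, Δ4=-7/2
row 1: diag=8, rhs=-28; c'=3/8, d'=-7/2
row 2: denom=12−3·3/8=87/8; d'=(-18−3·-7/2)/(87/8)=-20/29
row 3: denom=8−3·8/29=208/29; d'=(52−3·-20/29)/(208/29)=98/13
row 4: denom=6−1·29/208=1219/208; d'=(-57−1·98/13)/(1219/208)=-13424/1219
back: M4=-13424/1219
back: M3=98/13−29/208·-13424/1219=11061/1219
back: M2=-20/29−8/29·11061/1219=-3892/1219
back: M1=-7/2−3/8·-3892/1219=-2807/1219
M: M0=0, M1=-2807/1219, M2=-3892/1219, M3=11061/1219, M4=-13424/1219, M5=0
seg 0: a=-2, c=M0/2=0, d=(M1−M0)/(6·1)=-2807/7314, b=Δ0−h0·(2M0+M1)/6=39377/7314
seg 1: a=3, c=M1/2=-2807/2438, d=(M2−M1)/(6·3)=-1085/21942, b=Δ1−h1·(2M1+M2)/6=15478/3657
seg 2: a=4, c=M2/2=-1946/1219, d=(M3−M2)/(6·3)=14953/21942, b=Δ2−h2·(2M2+M3)/6=-29335/7314
seg 3: a=-4, c=M3/2=11061/2438, d=(M4−M3)/(6·1)=-24485/7314, b=Δ3−h3·(2M3+M4)/6=17593/3657
seg 4: a=2, c=M4/2=-6712/1219, d=(M5−M4)/(6·2)=3356/3657, b=Δ4−h4·(2M4+M5)/6=28097/7314
t_q=3/4 → seg 0, τ=3/4; S=-2+39377/7314·τ+0·τ²+-2807/7314·τ³=292705/156032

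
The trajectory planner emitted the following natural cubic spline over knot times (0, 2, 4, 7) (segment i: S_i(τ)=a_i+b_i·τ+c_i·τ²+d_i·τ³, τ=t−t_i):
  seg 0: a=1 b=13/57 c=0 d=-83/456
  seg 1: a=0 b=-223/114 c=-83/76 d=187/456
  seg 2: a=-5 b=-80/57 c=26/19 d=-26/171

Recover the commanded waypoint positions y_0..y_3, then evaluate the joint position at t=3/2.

y_0=1 y_1=0 y_2=-5 y_3=-1
S(3/2) = 885/1216

y_0 = S_0(0) = a_0 = 1
y_1 = S_1(0) = a_1 = 0
y_2 = S_2(0) = a_2 = -5
y_3 = S_2(3) = -1
t_q=3/2 is in segment 0 (τ=3/2); S_0(τ)=885/1216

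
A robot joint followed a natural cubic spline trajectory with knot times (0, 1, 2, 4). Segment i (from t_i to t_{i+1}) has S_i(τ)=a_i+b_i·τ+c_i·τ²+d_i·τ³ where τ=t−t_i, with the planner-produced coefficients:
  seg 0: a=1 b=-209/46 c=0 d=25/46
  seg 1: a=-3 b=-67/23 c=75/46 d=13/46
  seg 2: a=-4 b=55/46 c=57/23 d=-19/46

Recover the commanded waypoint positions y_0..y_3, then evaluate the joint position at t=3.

y_0=1 y_1=-3 y_2=-4 y_3=5
S(3) = -17/23

y_0 = S_0(0) = a_0 = 1
y_1 = S_1(0) = a_1 = -3
y_2 = S_2(0) = a_2 = -4
y_3 = S_2(2) = 5
t_q=3 is in segment 2 (τ=1); S_2(τ)=-17/23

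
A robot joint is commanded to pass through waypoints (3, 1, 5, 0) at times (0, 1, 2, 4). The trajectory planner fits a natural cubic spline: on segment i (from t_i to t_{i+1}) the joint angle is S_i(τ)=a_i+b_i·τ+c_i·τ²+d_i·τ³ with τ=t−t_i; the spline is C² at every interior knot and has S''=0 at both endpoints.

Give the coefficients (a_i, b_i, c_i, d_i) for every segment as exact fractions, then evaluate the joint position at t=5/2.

Δ: Δ0=-2, Δ1=4, Δ2=-5/2
row 1: diag=4, rhs=36; c'=1/4, d'=9
row 2: denom=6−1·1/4=23/4; d'=(-39−1·9)/(23/4)=-192/23
back: M2=-192/23
back: M1=9−1/4·-192/23=255/23
M: M0=0, M1=255/23, M2=-192/23, M3=0
seg 0: a=3, c=M0/2=0, d=(M1−M0)/(6·1)=85/46, b=Δ0−h0·(2M0+M1)/6=-177/46
seg 1: a=1, c=M1/2=255/46, d=(M2−M1)/(6·1)=-149/46, b=Δ1−h1·(2M1+M2)/6=39/23
seg 2: a=5, c=M2/2=-96/23, d=(M3−M2)/(6·2)=16/23, b=Δ2−h2·(2M2+M3)/6=141/46
t_q=5/2 → seg 2, τ=1/2; S=5+141/46·τ+-96/23·τ²+16/23·τ³=513/92

  seg 0: a=3 b=-177/46 c=0 d=85/46
  seg 1: a=1 b=39/23 c=255/46 d=-149/46
  seg 2: a=5 b=141/46 c=-96/23 d=16/23
S(5/2) = 513/92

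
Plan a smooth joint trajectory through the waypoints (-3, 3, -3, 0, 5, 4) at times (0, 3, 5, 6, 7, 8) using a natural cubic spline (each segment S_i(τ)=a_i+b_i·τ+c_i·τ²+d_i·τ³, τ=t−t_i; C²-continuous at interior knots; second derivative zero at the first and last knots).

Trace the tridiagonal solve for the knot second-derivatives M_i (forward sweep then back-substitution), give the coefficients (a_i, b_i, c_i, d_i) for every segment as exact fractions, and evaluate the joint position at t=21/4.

Δ: Δ0=2, Δ1=-3, Δ2=3, Δ3=5, Δ4=-1
row 1: diag=10, rhs=-30; c'=1/5, d'=-3
row 2: denom=6−2·1/5=28/5; d'=(36−2·-3)/(28/5)=15/2
row 3: denom=4−1·5/28=107/28; d'=(12−1·15/2)/(107/28)=126/107
row 4: denom=4−1·28/107=400/107; d'=(-36−1·126/107)/(400/107)=-1989/200
back: M4=-1989/200
back: M3=126/107−28/107·-1989/200=189/50
back: M2=15/2−5/28·189/50=273/40
back: M1=-3−1/5·273/40=-873/200
M: M0=0, M1=-873/200, M2=273/40, M3=189/50, M4=-1989/200, M5=0
seg 0: a=-3, c=M0/2=0, d=(M1−M0)/(6·3)=-97/400, b=Δ0−h0·(2M0+M1)/6=1673/400
seg 1: a=3, c=M1/2=-873/400, d=(M2−M1)/(6·2)=373/400, b=Δ1−h1·(2M1+M2)/6=-473/200
seg 2: a=-3, c=M2/2=273/80, d=(M3−M2)/(6·1)=-203/400, b=Δ2−h2·(2M2+M3)/6=19/200
seg 3: a=0, c=M3/2=189/100, d=(M4−M3)/(6·1)=-183/80, b=Δ3−h3·(2M3+M4)/6=2159/400
seg 4: a=5, c=M4/2=-1989/400, d=(M5−M4)/(6·1)=663/400, b=Δ4−h4·(2M4+M5)/6=463/200
t_q=21/4 → seg 2, τ=1/4; S=-3+19/200·τ+273/80·τ²+-203/400·τ³=-14187/5120

  seg 0: a=-3 b=1673/400 c=0 d=-97/400
  seg 1: a=3 b=-473/200 c=-873/400 d=373/400
  seg 2: a=-3 b=19/200 c=273/80 d=-203/400
  seg 3: a=0 b=2159/400 c=189/100 d=-183/80
  seg 4: a=5 b=463/200 c=-1989/400 d=663/400
S(21/4) = -14187/5120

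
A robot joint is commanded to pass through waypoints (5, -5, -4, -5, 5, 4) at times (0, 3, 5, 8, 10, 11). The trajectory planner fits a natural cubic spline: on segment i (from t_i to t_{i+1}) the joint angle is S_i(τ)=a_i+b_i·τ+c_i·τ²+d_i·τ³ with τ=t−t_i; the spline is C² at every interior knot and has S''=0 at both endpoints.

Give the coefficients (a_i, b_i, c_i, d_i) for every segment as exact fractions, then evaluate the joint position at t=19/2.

Δ: Δ0=-10/3, Δ1=1/2, Δ2=-1/3, Δ3=5, Δ4=-1
row 1: diag=10, rhs=23; c'=1/5, d'=23/10
row 2: denom=10−2·1/5=48/5; d'=(-5−2·23/10)/(48/5)=-1
row 3: denom=10−3·5/16=145/16; d'=(32−3·-1)/(145/16)=112/29
row 4: denom=6−2·32/145=806/145; d'=(-36−2·112/29)/(806/145)=-3170/403
back: M4=-3170/403
back: M3=112/29−32/145·-3170/403=2256/403
back: M2=-1−5/16·2256/403=-1108/403
back: M1=23/10−1/5·-1108/403=2297/806
M: M0=0, M1=2297/806, M2=-1108/403, M3=2256/403, M4=-3170/403, M5=0
seg 0: a=5, c=M0/2=0, d=(M1−M0)/(6·3)=2297/14508, b=Δ0−h0·(2M0+M1)/6=-23011/4836
seg 1: a=-5, c=M1/2=2297/1612, d=(M2−M1)/(6·2)=-4513/9672, b=Δ1−h1·(2M1+M2)/6=-1169/2418
seg 2: a=-4, c=M2/2=-554/403, d=(M3−M2)/(6·3)=1682/3627, b=Δ2−h2·(2M2+M3)/6=-463/1209
seg 3: a=-5, c=M3/2=1128/403, d=(M4−M3)/(6·2)=-2713/2418, b=Δ3−h3·(2M3+M4)/6=4703/1209
seg 4: a=5, c=M4/2=-1585/403, d=(M5−M4)/(6·1)=1585/1209, b=Δ4−h4·(2M4+M5)/6=1961/1209
t_q=19/2 → seg 3, τ=3/2; S=-5+4703/1209·τ+1128/403·τ²+-2713/2418·τ³=21575/6448

  seg 0: a=5 b=-23011/4836 c=0 d=2297/14508
  seg 1: a=-5 b=-1169/2418 c=2297/1612 d=-4513/9672
  seg 2: a=-4 b=-463/1209 c=-554/403 d=1682/3627
  seg 3: a=-5 b=4703/1209 c=1128/403 d=-2713/2418
  seg 4: a=5 b=1961/1209 c=-1585/403 d=1585/1209
S(19/2) = 21575/6448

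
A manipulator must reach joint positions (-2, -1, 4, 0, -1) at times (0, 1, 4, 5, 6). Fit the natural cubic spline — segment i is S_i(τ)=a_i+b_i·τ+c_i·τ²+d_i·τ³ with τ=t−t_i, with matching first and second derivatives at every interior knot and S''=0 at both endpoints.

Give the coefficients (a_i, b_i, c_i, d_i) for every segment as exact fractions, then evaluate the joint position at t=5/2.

  seg 0: a=-2 b=343/636 c=0 d=293/636
  seg 1: a=-1 b=611/318 c=293/212 d=-311/636
  seg 2: a=4 b=-1901/636 c=-160/53 d=1277/636
  seg 3: a=0 b=-955/318 c=637/212 d=-637/636
S(5/2) = 5667/1696

Δ: Δ0=1, Δ1=5/3, Δ2=-4, Δ3=-1
row 1: diag=8, rhs=4; c'=3/8, d'=1/2
row 2: denom=8−3·3/8=55/8; d'=(-34−3·1/2)/(55/8)=-284/55
row 3: denom=4−1·8/55=212/55; d'=(18−1·-284/55)/(212/55)=637/106
back: M3=637/106
back: M2=-284/55−8/55·637/106=-320/53
back: M1=1/2−3/8·-320/53=293/106
M: M0=0, M1=293/106, M2=-320/53, M3=637/106, M4=0
seg 0: a=-2, c=M0/2=0, d=(M1−M0)/(6·1)=293/636, b=Δ0−h0·(2M0+M1)/6=343/636
seg 1: a=-1, c=M1/2=293/212, d=(M2−M1)/(6·3)=-311/636, b=Δ1−h1·(2M1+M2)/6=611/318
seg 2: a=4, c=M2/2=-160/53, d=(M3−M2)/(6·1)=1277/636, b=Δ2−h2·(2M2+M3)/6=-1901/636
seg 3: a=0, c=M3/2=637/212, d=(M4−M3)/(6·1)=-637/636, b=Δ3−h3·(2M3+M4)/6=-955/318
t_q=5/2 → seg 1, τ=3/2; S=-1+611/318·τ+293/212·τ²+-311/636·τ³=5667/1696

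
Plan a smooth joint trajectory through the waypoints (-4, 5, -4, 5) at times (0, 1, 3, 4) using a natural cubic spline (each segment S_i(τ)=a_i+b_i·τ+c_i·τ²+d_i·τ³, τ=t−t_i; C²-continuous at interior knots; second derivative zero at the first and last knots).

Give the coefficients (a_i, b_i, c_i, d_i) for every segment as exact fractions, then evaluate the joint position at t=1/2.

Δ: Δ0=9, Δ1=-9/2, Δ2=9
row 1: diag=6, rhs=-81; c'=1/3, d'=-27/2
row 2: denom=6−2·1/3=16/3; d'=(81−2·-27/2)/(16/3)=81/4
back: M2=81/4
back: M1=-27/2−1/3·81/4=-81/4
M: M0=0, M1=-81/4, M2=81/4, M3=0
seg 0: a=-4, c=M0/2=0, d=(M1−M0)/(6·1)=-27/8, b=Δ0−h0·(2M0+M1)/6=99/8
seg 1: a=5, c=M1/2=-81/8, d=(M2−M1)/(6·2)=27/8, b=Δ1−h1·(2M1+M2)/6=9/4
seg 2: a=-4, c=M2/2=81/8, d=(M3−M2)/(6·1)=-27/8, b=Δ2−h2·(2M2+M3)/6=9/4
t_q=1/2 → seg 0, τ=1/2; S=-4+99/8·τ+0·τ²+-27/8·τ³=113/64

  seg 0: a=-4 b=99/8 c=0 d=-27/8
  seg 1: a=5 b=9/4 c=-81/8 d=27/8
  seg 2: a=-4 b=9/4 c=81/8 d=-27/8
S(1/2) = 113/64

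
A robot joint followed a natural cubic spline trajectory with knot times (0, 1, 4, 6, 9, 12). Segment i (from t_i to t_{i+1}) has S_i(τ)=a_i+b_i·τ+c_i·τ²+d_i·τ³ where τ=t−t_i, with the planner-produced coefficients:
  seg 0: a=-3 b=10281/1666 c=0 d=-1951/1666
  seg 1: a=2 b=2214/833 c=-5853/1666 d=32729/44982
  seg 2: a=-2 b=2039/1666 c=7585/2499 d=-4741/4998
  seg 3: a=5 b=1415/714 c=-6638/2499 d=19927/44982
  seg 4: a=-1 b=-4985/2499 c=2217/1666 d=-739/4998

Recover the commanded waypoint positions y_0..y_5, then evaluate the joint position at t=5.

y_0=-3 y_1=2 y_2=-2 y_3=5 y_4=-1 y_5=1
S(5) = 3275/2499

y_0 = S_0(0) = a_0 = -3
y_1 = S_1(0) = a_1 = 2
y_2 = S_2(0) = a_2 = -2
y_3 = S_3(0) = a_3 = 5
y_4 = S_4(0) = a_4 = -1
y_5 = S_4(3) = 1
t_q=5 is in segment 2 (τ=1); S_2(τ)=3275/2499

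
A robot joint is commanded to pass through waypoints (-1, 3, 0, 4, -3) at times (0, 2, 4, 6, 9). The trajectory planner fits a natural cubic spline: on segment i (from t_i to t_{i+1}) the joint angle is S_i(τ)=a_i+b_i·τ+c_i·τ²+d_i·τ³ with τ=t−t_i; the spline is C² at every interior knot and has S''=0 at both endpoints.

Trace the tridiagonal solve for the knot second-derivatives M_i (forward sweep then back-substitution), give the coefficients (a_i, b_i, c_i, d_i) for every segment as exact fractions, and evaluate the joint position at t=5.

  seg 0: a=-1 b=691/213 c=0 d=-265/852
  seg 1: a=3 b=-104/213 c=-265/142 d=1159/1704
  seg 2: a=0 b=89/426 c=629/284 d=-281/426
  seg 3: a=4 b=491/426 c=-495/284 d=55/284
S(5) = 501/284

Δ: Δ0=2, Δ1=-3/2, Δ2=2, Δ3=-7/3
row 1: diag=8, rhs=-21; c'=1/4, d'=-21/8
row 2: denom=8−2·1/4=15/2; d'=(21−2·-21/8)/(15/2)=7/2
row 3: denom=10−2·4/15=142/15; d'=(-26−2·7/2)/(142/15)=-495/142
back: M3=-495/142
back: M2=7/2−4/15·-495/142=629/142
back: M1=-21/8−1/4·629/142=-265/71
M: M0=0, M1=-265/71, M2=629/142, M3=-495/142, M4=0
seg 0: a=-1, c=M0/2=0, d=(M1−M0)/(6·2)=-265/852, b=Δ0−h0·(2M0+M1)/6=691/213
seg 1: a=3, c=M1/2=-265/142, d=(M2−M1)/(6·2)=1159/1704, b=Δ1−h1·(2M1+M2)/6=-104/213
seg 2: a=0, c=M2/2=629/284, d=(M3−M2)/(6·2)=-281/426, b=Δ2−h2·(2M2+M3)/6=89/426
seg 3: a=4, c=M3/2=-495/284, d=(M4−M3)/(6·3)=55/284, b=Δ3−h3·(2M3+M4)/6=491/426
t_q=5 → seg 2, τ=1; S=0+89/426·τ+629/284·τ²+-281/426·τ³=501/284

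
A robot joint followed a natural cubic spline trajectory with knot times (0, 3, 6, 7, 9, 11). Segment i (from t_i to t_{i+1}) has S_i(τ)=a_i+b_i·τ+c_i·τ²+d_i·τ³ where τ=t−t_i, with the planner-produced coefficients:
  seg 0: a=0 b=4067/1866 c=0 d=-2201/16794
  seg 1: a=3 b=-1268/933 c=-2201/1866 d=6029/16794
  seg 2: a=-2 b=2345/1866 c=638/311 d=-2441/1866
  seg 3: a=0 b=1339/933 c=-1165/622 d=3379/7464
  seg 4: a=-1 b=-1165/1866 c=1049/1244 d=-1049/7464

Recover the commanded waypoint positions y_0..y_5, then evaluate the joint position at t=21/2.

y_0=0 y_1=3 y_2=-2 y_3=0 y_4=-1 y_5=0
S(21/2) = -10221/19904

y_0 = S_0(0) = a_0 = 0
y_1 = S_1(0) = a_1 = 3
y_2 = S_2(0) = a_2 = -2
y_3 = S_3(0) = a_3 = 0
y_4 = S_4(0) = a_4 = -1
y_5 = S_4(2) = 0
t_q=21/2 is in segment 4 (τ=3/2); S_4(τ)=-10221/19904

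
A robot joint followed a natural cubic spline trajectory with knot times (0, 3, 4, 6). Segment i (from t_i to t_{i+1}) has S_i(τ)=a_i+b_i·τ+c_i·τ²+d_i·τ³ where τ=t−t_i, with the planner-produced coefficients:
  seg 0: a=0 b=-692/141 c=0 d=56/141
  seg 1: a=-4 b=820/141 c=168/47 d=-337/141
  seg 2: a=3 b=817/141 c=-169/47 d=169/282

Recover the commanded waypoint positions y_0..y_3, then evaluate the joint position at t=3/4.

y_0 = S_0(0) = a_0 = 0
y_1 = S_1(0) = a_1 = -4
y_2 = S_2(0) = a_2 = 3
y_3 = S_2(2) = 5
t_q=3/4 is in segment 0 (τ=3/4); S_0(τ)=-1321/376

y_0=0 y_1=-4 y_2=3 y_3=5
S(3/4) = -1321/376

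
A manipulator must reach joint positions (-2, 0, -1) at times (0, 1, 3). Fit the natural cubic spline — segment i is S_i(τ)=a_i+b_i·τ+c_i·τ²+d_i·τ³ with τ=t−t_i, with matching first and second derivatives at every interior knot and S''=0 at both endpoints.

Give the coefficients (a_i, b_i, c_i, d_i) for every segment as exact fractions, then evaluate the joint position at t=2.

Δ: Δ0=2, Δ1=-1/2
row 1: diag=6, rhs=-15; c'=1/3, d'=-5/2
back: M1=-5/2
M: M0=0, M1=-5/2, M2=0
seg 0: a=-2, c=M0/2=0, d=(M1−M0)/(6·1)=-5/12, b=Δ0−h0·(2M0+M1)/6=29/12
seg 1: a=0, c=M1/2=-5/4, d=(M2−M1)/(6·2)=5/24, b=Δ1−h1·(2M1+M2)/6=7/6
t_q=2 → seg 1, τ=1; S=0+7/6·τ+-5/4·τ²+5/24·τ³=1/8

  seg 0: a=-2 b=29/12 c=0 d=-5/12
  seg 1: a=0 b=7/6 c=-5/4 d=5/24
S(2) = 1/8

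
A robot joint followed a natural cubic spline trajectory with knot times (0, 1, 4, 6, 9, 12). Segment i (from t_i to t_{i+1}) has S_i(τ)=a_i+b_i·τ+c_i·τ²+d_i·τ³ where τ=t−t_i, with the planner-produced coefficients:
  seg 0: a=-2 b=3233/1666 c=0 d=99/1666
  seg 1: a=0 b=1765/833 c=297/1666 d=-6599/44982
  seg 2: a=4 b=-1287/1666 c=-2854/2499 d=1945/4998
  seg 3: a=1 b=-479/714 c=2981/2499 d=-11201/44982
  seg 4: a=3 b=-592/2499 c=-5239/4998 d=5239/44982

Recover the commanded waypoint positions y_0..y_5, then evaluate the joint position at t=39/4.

y_0=-2 y_1=0 y_2=4 y_3=1 y_4=3 y_5=-4
S(39/4) = 34757/15232

y_0 = S_0(0) = a_0 = -2
y_1 = S_1(0) = a_1 = 0
y_2 = S_2(0) = a_2 = 4
y_3 = S_3(0) = a_3 = 1
y_4 = S_4(0) = a_4 = 3
y_5 = S_4(3) = -4
t_q=39/4 is in segment 4 (τ=3/4); S_4(τ)=34757/15232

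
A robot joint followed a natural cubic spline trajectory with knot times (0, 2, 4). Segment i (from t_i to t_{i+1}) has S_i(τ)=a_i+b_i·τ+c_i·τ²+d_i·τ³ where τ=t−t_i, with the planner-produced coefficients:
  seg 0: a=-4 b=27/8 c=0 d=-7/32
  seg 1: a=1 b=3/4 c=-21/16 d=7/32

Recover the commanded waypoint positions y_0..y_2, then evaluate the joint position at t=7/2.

y_0=-4 y_1=1 y_2=-1
S(7/2) = -23/256

y_0 = S_0(0) = a_0 = -4
y_1 = S_1(0) = a_1 = 1
y_2 = S_1(2) = -1
t_q=7/2 is in segment 1 (τ=3/2); S_1(τ)=-23/256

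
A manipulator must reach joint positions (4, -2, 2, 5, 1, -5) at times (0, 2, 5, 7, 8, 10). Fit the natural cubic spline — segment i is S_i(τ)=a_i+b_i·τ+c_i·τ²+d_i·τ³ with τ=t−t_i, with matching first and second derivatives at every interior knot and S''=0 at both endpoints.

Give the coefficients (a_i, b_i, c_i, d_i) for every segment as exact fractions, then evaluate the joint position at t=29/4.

Δ: Δ0=-3, Δ1=4/3, Δ2=3/2, Δ3=-4, Δ4=-3
row 1: diag=10, rhs=26; c'=3/10, d'=13/5
row 2: denom=10−3·3/10=91/10; d'=(1−3·13/5)/(91/10)=-68/91
row 3: denom=6−2·20/91=506/91; d'=(-33−2·-68/91)/(506/91)=-2867/506
row 4: denom=6−1·91/506=2945/506; d'=(6−1·-2867/506)/(2945/506)=5903/2945
back: M4=5903/2945
back: M3=-2867/506−91/506·5903/2945=-17748/2945
back: M2=-68/91−20/91·-17748/2945=340/589
back: M1=13/5−3/10·340/589=7147/2945
M: M0=0, M1=7147/2945, M2=340/589, M3=-17748/2945, M4=5903/2945, M5=0
seg 0: a=4, c=M0/2=0, d=(M1−M0)/(6·2)=7147/35340, b=Δ0−h0·(2M0+M1)/6=-33652/8835
seg 1: a=-2, c=M1/2=7147/5890, d=(M2−M1)/(6·3)=-5447/53010, b=Δ1−h1·(2M1+M2)/6=-12211/8835
seg 2: a=2, c=M2/2=170/589, d=(M3−M2)/(6·2)=-4862/8835, b=Δ2−h2·(2M2+M3)/6=55201/17670
seg 3: a=5, c=M3/2=-8874/2945, d=(M4−M3)/(6·1)=23651/17670, b=Δ3−h3·(2M3+M4)/6=-41087/17670
seg 4: a=1, c=M4/2=5903/5890, d=(M5−M4)/(6·2)=-5903/35340, b=Δ4−h4·(2M4+M5)/6=-38311/8835
t_q=29/4 → seg 3, τ=1/4; S=5+-41087/17670·τ+-8874/2945·τ²+23651/17670·τ³=1602561/376960

  seg 0: a=4 b=-33652/8835 c=0 d=7147/35340
  seg 1: a=-2 b=-12211/8835 c=7147/5890 d=-5447/53010
  seg 2: a=2 b=55201/17670 c=170/589 d=-4862/8835
  seg 3: a=5 b=-41087/17670 c=-8874/2945 d=23651/17670
  seg 4: a=1 b=-38311/8835 c=5903/5890 d=-5903/35340
S(29/4) = 1602561/376960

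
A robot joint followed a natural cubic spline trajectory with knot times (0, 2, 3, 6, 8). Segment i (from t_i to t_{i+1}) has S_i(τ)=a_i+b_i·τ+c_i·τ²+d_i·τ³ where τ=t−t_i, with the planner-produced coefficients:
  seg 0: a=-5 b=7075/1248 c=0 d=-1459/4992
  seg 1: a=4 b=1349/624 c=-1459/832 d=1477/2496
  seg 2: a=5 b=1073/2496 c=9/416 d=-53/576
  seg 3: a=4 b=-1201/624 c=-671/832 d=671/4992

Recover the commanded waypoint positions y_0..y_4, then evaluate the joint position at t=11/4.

y_0 = S_0(0) = a_0 = -5
y_1 = S_1(0) = a_1 = 4
y_2 = S_2(0) = a_2 = 5
y_3 = S_3(0) = a_3 = 4
y_4 = S_3(2) = -2
t_q=11/4 is in segment 1 (τ=3/4); S_1(τ)=260097/53248

y_0=-5 y_1=4 y_2=5 y_3=4 y_4=-2
S(11/4) = 260097/53248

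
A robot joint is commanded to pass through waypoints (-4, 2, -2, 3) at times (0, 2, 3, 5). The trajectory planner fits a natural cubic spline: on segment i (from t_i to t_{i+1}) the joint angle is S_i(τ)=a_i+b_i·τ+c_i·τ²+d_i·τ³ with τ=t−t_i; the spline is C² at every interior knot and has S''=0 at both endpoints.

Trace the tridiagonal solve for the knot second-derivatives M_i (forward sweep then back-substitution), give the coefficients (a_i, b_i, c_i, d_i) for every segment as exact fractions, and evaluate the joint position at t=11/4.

  seg 0: a=-4 b=202/35 c=0 d=-97/140
  seg 1: a=2 b=-89/35 c=-291/70 d=27/10
  seg 2: a=-2 b=-193/70 c=138/35 d=-23/35
S(11/4) = -4957/4480

Δ: Δ0=3, Δ1=-4, Δ2=5/2
row 1: diag=6, rhs=-42; c'=1/6, d'=-7
row 2: denom=6−1·1/6=35/6; d'=(39−1·-7)/(35/6)=276/35
back: M2=276/35
back: M1=-7−1/6·276/35=-291/35
M: M0=0, M1=-291/35, M2=276/35, M3=0
seg 0: a=-4, c=M0/2=0, d=(M1−M0)/(6·2)=-97/140, b=Δ0−h0·(2M0+M1)/6=202/35
seg 1: a=2, c=M1/2=-291/70, d=(M2−M1)/(6·1)=27/10, b=Δ1−h1·(2M1+M2)/6=-89/35
seg 2: a=-2, c=M2/2=138/35, d=(M3−M2)/(6·2)=-23/35, b=Δ2−h2·(2M2+M3)/6=-193/70
t_q=11/4 → seg 1, τ=3/4; S=2+-89/35·τ+-291/70·τ²+27/10·τ³=-4957/4480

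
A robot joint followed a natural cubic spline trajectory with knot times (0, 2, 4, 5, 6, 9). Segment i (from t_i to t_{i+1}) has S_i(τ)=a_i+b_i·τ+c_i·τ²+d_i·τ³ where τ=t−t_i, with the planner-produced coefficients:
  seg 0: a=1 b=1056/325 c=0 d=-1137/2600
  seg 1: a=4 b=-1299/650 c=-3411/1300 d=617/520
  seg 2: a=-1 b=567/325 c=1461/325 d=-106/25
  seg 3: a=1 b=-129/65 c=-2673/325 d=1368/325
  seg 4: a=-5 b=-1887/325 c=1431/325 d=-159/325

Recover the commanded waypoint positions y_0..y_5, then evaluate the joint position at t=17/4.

y_0 = S_0(0) = a_0 = 1
y_1 = S_1(0) = a_1 = 4
y_2 = S_2(0) = a_2 = -1
y_3 = S_3(0) = a_3 = 1
y_4 = S_4(0) = a_4 = -5
y_5 = S_4(3) = 4
t_q=17/4 is in segment 2 (τ=1/4); S_2(τ)=-3631/10400

y_0=1 y_1=4 y_2=-1 y_3=1 y_4=-5 y_5=4
S(17/4) = -3631/10400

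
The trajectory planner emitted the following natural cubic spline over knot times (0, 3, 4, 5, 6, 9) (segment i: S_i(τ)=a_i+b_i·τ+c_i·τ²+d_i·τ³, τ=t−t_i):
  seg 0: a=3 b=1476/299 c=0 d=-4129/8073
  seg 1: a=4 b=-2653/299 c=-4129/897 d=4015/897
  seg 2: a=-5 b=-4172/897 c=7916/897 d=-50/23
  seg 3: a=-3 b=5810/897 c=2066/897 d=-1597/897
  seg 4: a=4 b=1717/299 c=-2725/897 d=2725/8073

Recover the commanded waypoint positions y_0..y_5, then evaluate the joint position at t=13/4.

y_0=3 y_1=4 y_2=-5 y_3=-3 y_4=4 y_5=3
S(13/4) = 29929/19136

y_0 = S_0(0) = a_0 = 3
y_1 = S_1(0) = a_1 = 4
y_2 = S_2(0) = a_2 = -5
y_3 = S_3(0) = a_3 = -3
y_4 = S_4(0) = a_4 = 4
y_5 = S_4(3) = 3
t_q=13/4 is in segment 1 (τ=1/4); S_1(τ)=29929/19136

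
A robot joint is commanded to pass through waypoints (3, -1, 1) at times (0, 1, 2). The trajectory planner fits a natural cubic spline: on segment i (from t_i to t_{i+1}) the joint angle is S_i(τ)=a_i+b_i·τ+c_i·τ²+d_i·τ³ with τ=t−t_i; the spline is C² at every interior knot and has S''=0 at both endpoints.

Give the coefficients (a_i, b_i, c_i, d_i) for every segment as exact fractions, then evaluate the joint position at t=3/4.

Δ: Δ0=-4, Δ1=2
row 1: diag=4, rhs=36; c'=1/4, d'=9
back: M1=9
M: M0=0, M1=9, M2=0
seg 0: a=3, c=M0/2=0, d=(M1−M0)/(6·1)=3/2, b=Δ0−h0·(2M0+M1)/6=-11/2
seg 1: a=-1, c=M1/2=9/2, d=(M2−M1)/(6·1)=-3/2, b=Δ1−h1·(2M1+M2)/6=-1
t_q=3/4 → seg 0, τ=3/4; S=3+-11/2·τ+0·τ²+3/2·τ³=-63/128

  seg 0: a=3 b=-11/2 c=0 d=3/2
  seg 1: a=-1 b=-1 c=9/2 d=-3/2
S(3/4) = -63/128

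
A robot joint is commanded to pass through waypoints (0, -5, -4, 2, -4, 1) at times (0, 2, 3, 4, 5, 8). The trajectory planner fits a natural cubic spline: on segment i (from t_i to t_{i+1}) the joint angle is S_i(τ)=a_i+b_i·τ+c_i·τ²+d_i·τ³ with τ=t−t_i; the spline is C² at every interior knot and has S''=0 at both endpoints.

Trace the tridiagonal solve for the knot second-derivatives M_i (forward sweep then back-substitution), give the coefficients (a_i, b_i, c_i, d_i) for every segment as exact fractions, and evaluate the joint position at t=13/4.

Δ: Δ0=-5/2, Δ1=1, Δ2=6, Δ3=-6, Δ4=5/3
row 1: diag=6, rhs=21; c'=1/6, d'=7/2
row 2: denom=4−1·1/6=23/6; d'=(30−1·7/2)/(23/6)=159/23
row 3: denom=4−1·6/23=86/23; d'=(-72−1·159/23)/(86/23)=-1815/86
row 4: denom=8−1·23/86=665/86; d'=(46−1·-1815/86)/(665/86)=5771/665
back: M4=5771/665
back: M3=-1815/86−23/86·5771/665=-15578/665
back: M2=159/23−6/23·-15578/665=8661/665
back: M1=7/2−1/6·8661/665=884/665
M: M0=0, M1=884/665, M2=8661/665, M3=-15578/665, M4=5771/665, M5=0
seg 0: a=0, c=M0/2=0, d=(M1−M0)/(6·2)=221/1995, b=Δ0−h0·(2M0+M1)/6=-11743/3990
seg 1: a=-5, c=M1/2=442/665, d=(M2−M1)/(6·1)=1111/570, b=Δ1−h1·(2M1+M2)/6=-6439/3990
seg 2: a=-4, c=M2/2=8661/1330, d=(M3−M2)/(6·1)=-24239/3990, b=Δ2−h2·(2M2+M3)/6=11098/1995
seg 3: a=2, c=M3/2=-7789/665, d=(M4−M3)/(6·1)=21349/3990, b=Δ3−h3·(2M3+M4)/6=289/798
seg 4: a=-4, c=M4/2=5771/1330, d=(M5−M4)/(6·3)=-5771/11970, b=Δ4−h4·(2M4+M5)/6=-13988/1995
t_q=13/4 → seg 2, τ=1/4; S=-4+11098/1995·τ+8661/1330·τ²+-24239/3990·τ³=-195537/85120

  seg 0: a=0 b=-11743/3990 c=0 d=221/1995
  seg 1: a=-5 b=-6439/3990 c=442/665 d=1111/570
  seg 2: a=-4 b=11098/1995 c=8661/1330 d=-24239/3990
  seg 3: a=2 b=289/798 c=-7789/665 d=21349/3990
  seg 4: a=-4 b=-13988/1995 c=5771/1330 d=-5771/11970
S(13/4) = -195537/85120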